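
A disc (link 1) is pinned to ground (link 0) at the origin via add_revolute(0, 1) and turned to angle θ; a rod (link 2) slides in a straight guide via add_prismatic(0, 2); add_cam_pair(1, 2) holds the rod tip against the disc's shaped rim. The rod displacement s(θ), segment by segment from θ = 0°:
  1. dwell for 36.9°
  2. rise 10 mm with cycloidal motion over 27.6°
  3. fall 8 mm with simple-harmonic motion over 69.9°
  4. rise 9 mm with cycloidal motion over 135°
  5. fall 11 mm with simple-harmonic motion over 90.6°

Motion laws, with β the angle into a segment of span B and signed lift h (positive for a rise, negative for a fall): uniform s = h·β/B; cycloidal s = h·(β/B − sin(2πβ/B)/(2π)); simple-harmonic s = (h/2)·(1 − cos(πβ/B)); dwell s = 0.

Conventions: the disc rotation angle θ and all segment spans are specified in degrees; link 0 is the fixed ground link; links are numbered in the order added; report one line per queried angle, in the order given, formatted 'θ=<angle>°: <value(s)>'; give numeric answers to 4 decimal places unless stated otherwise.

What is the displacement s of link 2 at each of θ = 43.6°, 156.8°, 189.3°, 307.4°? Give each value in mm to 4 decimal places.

segment 1 (0° to 36.9°, dwell): s unchanged at 0.0000
θ = 43.6° falls in segment 2 (36.9° to 64.5°, cycloidal, h = 10): β = 43.6 − 36.9 = 6.7°, B = 27.6°; Δs = 10·(0.2428 − sin(2π·0.2428)/(2π)) = 0.8376; s = 0.0000 + 0.8376 = 0.8376
segment 2 (36.9° to 64.5°, cycloidal, h = 10) is passed completely: s = 0.0000 + (10) = 10.0000
segment 3 (64.5° to 134.4°, simple-harmonic, h = -8) is passed completely: s = 10.0000 + (-8) = 2.0000
θ = 156.8° falls in segment 4 (134.4° to 269.4°, cycloidal, h = 9): β = 156.8 − 134.4 = 22.4°, B = 135°; Δs = 9·(0.1659 − sin(2π·0.1659)/(2π)) = 0.2562; s = 2.0000 + 0.2562 = 2.2562
θ = 189.3° falls in segment 4 (134.4° to 269.4°, cycloidal, h = 9): β = 189.3 − 134.4 = 54.9°, B = 135°; Δs = 9·(0.4067 − sin(2π·0.4067)/(2π)) = 2.8673; s = 2.0000 + 2.8673 = 4.8673
segment 4 (134.4° to 269.4°, cycloidal, h = 9) is passed completely: s = 2.0000 + (9) = 11.0000
θ = 307.4° falls in segment 5 (269.4° to 360°, simple-harmonic, h = -11): β = 307.4 − 269.4 = 38°, B = 90.6°; Δs = -11/2·(1 − cos(π·0.4194)) = -4.1226; s = 11.0000 − 4.1226 = 6.8774

θ=43.6°: 0.8376
θ=156.8°: 2.2562
θ=189.3°: 4.8673
θ=307.4°: 6.8774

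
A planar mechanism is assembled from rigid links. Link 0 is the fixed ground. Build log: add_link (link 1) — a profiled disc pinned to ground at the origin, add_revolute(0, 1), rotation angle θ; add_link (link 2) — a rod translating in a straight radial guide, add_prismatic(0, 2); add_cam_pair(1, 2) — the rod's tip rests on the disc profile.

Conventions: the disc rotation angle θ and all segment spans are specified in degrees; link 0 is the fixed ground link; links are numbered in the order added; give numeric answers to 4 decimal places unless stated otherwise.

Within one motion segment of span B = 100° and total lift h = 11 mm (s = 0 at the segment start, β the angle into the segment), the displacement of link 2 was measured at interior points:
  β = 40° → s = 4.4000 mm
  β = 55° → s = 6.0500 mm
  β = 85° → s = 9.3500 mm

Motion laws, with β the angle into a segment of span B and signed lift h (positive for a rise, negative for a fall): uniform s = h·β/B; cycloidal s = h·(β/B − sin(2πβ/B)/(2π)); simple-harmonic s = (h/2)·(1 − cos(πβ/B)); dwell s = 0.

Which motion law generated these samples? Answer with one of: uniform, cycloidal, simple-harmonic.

candidates at β/B = r: uniform s = h·r (linear in β); cycloidal s = h·(r − sin(2πr)/(2π)); simple-harmonic s = (h/2)(1 − cos(πr))
β=40°: printed 4.4000 | uniform 4.4000, cycloidal 3.3710, simple-harmonic 3.8004
β=55°: printed 6.0500 | uniform 6.0500, cycloidal 6.5910, simple-harmonic 6.3604
β=85°: printed 9.3500 | uniform 9.3500, cycloidal 10.7663, simple-harmonic 10.4005
only one law matches every sample → uniform

uniform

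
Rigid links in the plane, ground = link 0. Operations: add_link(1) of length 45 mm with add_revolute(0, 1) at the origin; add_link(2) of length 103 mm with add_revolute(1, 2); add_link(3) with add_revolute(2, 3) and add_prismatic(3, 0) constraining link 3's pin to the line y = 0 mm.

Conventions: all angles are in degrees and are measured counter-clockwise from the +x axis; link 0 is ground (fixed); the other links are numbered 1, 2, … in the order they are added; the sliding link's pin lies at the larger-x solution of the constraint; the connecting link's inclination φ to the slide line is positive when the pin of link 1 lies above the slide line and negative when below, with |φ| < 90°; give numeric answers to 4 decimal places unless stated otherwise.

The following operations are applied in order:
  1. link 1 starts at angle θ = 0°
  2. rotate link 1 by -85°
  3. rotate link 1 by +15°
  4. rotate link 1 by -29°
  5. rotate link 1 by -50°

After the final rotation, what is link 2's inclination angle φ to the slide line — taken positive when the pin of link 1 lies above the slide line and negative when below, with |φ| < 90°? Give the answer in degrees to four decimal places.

geometry: r = 45 mm, L = 103 mm, e = 0 mm; θ starts at 0°
rotate link 1 by -85°: θ ← 0° -85° = -85°
rotate link 1 by +15°: θ ← -85° +15° = -70°
rotate link 1 by -29°: θ ← -70° -29° = -99°
rotate link 1 by -50°: θ ← -99° -50° = -149°
h = r sin θ − e = -23.176713 − 0 = -23.176713
sin φ = h / L = -23.176713 / 103 = -0.22501663
φ = arcsin(-0.22501663) = -13.003856°

-13.0039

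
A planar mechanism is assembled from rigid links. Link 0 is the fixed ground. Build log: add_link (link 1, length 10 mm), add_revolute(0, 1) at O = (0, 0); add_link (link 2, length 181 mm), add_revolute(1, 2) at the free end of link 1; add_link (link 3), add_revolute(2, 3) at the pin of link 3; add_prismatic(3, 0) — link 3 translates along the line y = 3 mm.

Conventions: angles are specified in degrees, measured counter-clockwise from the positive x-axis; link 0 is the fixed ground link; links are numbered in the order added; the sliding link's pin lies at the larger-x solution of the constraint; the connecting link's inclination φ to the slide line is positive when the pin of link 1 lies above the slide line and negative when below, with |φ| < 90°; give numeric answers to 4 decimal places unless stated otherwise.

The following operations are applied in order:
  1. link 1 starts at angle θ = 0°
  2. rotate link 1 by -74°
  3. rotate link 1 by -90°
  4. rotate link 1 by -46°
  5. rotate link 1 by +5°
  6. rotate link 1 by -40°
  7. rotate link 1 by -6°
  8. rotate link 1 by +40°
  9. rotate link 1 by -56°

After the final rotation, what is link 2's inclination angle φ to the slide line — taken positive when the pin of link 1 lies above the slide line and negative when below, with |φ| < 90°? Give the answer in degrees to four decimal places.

geometry: r = 10 mm, L = 181 mm, e = 3 mm; θ starts at 0°
rotate link 1 by -74°: θ ← 0° -74° = -74°
rotate link 1 by -90°: θ ← -74° -90° = -164°
rotate link 1 by -46°: θ ← -164° -46° = -210°
rotate link 1 by +5°: θ ← -210° +5° = -205°
rotate link 1 by -40°: θ ← -205° -40° = -245°
rotate link 1 by -6°: θ ← -245° -6° = -251°
rotate link 1 by +40°: θ ← -251° +40° = -211°
rotate link 1 by -56°: θ ← -211° -56° = -267°
h = r sin θ − e = 9.986295 − 3 = 6.986295
sin φ = h / L = 6.986295 / 181 = 0.03859832
φ = arcsin(0.03859832) = 2.212070°

2.2121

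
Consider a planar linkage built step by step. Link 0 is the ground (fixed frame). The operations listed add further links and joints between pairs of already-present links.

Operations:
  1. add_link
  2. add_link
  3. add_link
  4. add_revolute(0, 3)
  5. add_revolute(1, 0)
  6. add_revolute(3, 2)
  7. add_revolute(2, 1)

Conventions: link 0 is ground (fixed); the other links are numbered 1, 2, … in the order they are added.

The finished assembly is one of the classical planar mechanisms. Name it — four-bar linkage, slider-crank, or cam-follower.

links: 4 (incl. ground); joints: 4 revolute, 0 prismatic, 0 higher (cam) pair, forming one closed loop
4 links in a single 4R loop → four-bar linkage

four-bar linkage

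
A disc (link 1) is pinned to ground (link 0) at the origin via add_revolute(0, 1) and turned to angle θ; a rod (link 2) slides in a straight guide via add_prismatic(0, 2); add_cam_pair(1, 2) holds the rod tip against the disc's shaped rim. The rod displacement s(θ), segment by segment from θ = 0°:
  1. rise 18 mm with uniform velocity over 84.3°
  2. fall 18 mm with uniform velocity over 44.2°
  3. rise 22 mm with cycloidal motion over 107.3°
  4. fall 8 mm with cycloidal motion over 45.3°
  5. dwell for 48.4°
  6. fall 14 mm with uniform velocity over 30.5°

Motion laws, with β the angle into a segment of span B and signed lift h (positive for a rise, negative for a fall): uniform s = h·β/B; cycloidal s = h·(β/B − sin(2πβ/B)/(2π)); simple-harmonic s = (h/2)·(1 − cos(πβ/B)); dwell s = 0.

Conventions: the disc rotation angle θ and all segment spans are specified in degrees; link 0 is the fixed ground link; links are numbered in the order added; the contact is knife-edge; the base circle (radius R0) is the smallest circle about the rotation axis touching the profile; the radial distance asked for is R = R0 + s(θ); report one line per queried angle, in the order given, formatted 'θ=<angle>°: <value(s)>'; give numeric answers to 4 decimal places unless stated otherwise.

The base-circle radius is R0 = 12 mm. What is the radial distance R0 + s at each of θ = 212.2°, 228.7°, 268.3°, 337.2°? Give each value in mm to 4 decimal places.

segment 1 (0° to 84.3°, uniform, h = 18) is passed completely: s = 0.0000 + (18) = 18.0000
segment 2 (84.3° to 128.5°, uniform, h = -18) is passed completely: s = 18.0000 + (-18) = 0.0000
θ = 212.2° falls in segment 3 (128.5° to 235.8°, cycloidal, h = 22): β = 212.2 − 128.5 = 83.7°, B = 107.3°; Δs = 22·(0.7801 − sin(2π·0.7801)/(2π)) = 20.6004; s = 0.0000 + 20.6004 = 20.6004
θ = 228.7° falls in segment 3 (128.5° to 235.8°, cycloidal, h = 22): β = 228.7 − 128.5 = 100.2°, B = 107.3°; Δs = 22·(0.9338 − sin(2π·0.9338)/(2π)) = 21.9584; s = 0.0000 + 21.9584 = 21.9584
segment 3 (128.5° to 235.8°, cycloidal, h = 22) is passed completely: s = 0.0000 + (22) = 22.0000
θ = 268.3° falls in segment 4 (235.8° to 281.1°, cycloidal, h = -8): β = 268.3 − 235.8 = 32.5°, B = 45.3°; Δs = -8·(0.7174 − sin(2π·0.7174)/(2π)) = -6.9862; s = 22.0000 − 6.9862 = 15.0138
segment 4 (235.8° to 281.1°, cycloidal, h = -8) is passed completely: s = 22.0000 + (-8) = 14.0000
segment 5 (281.1° to 329.5°, dwell): s unchanged at 14.0000
θ = 337.2° falls in segment 6 (329.5° to 360°, uniform, h = -14): β = 337.2 − 329.5 = 7.7°, B = 30.5°; Δs = -14·7.7/30.5 = -3.5344; s = 14.0000 − 3.5344 = 10.4656
θ=212.2°: R = R0 + s = 12 + 20.6004 = 32.6004
θ=228.7°: R = R0 + s = 12 + 21.9584 = 33.9584
θ=268.3°: R = R0 + s = 12 + 15.0138 = 27.0138
θ=337.2°: R = R0 + s = 12 + 10.4656 = 22.4656

θ=212.2°: 32.6004
θ=228.7°: 33.9584
θ=268.3°: 27.0138
θ=337.2°: 22.4656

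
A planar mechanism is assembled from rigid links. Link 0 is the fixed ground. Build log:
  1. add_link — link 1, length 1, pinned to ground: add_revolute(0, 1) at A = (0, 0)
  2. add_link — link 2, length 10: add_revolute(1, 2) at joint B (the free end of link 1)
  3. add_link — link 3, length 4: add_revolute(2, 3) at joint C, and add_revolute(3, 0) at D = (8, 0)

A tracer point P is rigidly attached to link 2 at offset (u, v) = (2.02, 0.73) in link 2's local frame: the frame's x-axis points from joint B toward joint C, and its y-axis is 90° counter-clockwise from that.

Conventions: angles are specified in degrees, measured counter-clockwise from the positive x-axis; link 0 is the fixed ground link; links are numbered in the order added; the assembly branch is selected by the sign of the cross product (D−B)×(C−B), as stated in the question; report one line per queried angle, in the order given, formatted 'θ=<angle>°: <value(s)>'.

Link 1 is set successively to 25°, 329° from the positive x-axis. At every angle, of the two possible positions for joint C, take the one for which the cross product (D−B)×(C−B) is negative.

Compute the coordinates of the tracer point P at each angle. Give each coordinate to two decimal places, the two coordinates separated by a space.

A=(0,0), D=(8.00,0)
θ=25°: B = A + 1.00·(cos25°, sin25°) = (0.9063, 0.4226)
θ=25°: |BD| = 7.1063
θ=25°: circle(B,10.00) ∩ circle(D,4.00): a=9.4634, h=3.2317
θ=25°:   candidates: C₊=(10.5452,3.0858) cross=22.965; C₋=(10.1608,-3.3662) cross=-22.965
θ=25°:   branch - wants cross < 0 → take C=(10.1608,-3.3662) (cross=-22.965)
θ=25°: ex = (C−B)/|BC| = (0.9254,-0.3789); ey = (0.3789,0.9254)
θ=25°: P = B + 2.02·ex + 0.73·ey = (3.0523,0.3329)
θ=329°: B = A + 1.00·(cos329°, sin329°) = (0.8572, -0.5150)
θ=329°: |BD| = 7.1614
θ=329°: circle(B,10.00) ∩ circle(D,4.00): a=9.4455, h=3.2837
θ=329°:   candidates: C₊=(10.0420,3.4395) cross=23.516; C₋=(10.5144,-3.1110) cross=-23.516
θ=329°:   branch - wants cross < 0 → take C=(10.5144,-3.1110) (cross=-23.516)
θ=329°: ex = (C−B)/|BC| = (0.9657,-0.2596); ey = (0.2596,0.9657)
θ=329°: P = B + 2.02·ex + 0.73·ey = (2.9974,-0.3344)

θ=25°: 3.05 0.33
θ=329°: 3.00 -0.33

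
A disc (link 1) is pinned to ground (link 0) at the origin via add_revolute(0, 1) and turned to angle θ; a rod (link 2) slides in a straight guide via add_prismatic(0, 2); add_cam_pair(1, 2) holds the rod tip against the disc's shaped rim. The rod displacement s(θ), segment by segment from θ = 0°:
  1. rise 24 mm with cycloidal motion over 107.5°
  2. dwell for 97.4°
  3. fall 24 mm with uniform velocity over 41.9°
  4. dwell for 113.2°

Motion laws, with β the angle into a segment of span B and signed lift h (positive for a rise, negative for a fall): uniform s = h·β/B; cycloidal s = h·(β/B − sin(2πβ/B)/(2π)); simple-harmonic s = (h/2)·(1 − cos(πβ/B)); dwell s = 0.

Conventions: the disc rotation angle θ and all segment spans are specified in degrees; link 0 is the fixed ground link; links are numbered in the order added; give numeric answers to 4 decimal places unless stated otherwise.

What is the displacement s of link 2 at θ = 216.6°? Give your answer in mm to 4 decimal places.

segment 1 (0° to 107.5°, cycloidal, h = 24) is passed completely: s = 0.0000 + (24) = 24.0000
segment 2 (107.5° to 204.9°, dwell): s unchanged at 24.0000
θ = 216.6° falls in segment 3 (204.9° to 246.8°, uniform, h = -24): β = 216.6 − 204.9 = 11.7°, B = 41.9°; Δs = -24·11.7/41.9 = -6.7017; s = 24.0000 − 6.7017 = 17.2983

17.2983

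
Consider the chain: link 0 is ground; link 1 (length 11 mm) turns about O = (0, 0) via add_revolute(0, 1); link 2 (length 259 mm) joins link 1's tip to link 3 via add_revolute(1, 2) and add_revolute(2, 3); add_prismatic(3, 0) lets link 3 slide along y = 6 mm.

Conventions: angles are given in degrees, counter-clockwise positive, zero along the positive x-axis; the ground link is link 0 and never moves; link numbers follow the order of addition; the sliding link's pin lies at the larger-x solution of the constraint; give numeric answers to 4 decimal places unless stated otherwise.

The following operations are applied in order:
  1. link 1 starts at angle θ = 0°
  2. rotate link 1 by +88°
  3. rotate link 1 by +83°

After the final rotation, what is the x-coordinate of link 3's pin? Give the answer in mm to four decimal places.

geometry: r = 11 mm, L = 259 mm, e = 6 mm; θ starts at 0°
rotate link 1 by +88°: θ ← 0° +88° = 88°
rotate link 1 by +83°: θ ← 88° +83° = 171°
crank pin P = (r cos θ, r sin θ) = (-10.864572, 1.720779)
h = r sin θ − e = 1.720779 − 6 = -4.279221
x = r cos θ + √(L² − h²) = -10.864572 + 258.964647 = 248.100075

248.1001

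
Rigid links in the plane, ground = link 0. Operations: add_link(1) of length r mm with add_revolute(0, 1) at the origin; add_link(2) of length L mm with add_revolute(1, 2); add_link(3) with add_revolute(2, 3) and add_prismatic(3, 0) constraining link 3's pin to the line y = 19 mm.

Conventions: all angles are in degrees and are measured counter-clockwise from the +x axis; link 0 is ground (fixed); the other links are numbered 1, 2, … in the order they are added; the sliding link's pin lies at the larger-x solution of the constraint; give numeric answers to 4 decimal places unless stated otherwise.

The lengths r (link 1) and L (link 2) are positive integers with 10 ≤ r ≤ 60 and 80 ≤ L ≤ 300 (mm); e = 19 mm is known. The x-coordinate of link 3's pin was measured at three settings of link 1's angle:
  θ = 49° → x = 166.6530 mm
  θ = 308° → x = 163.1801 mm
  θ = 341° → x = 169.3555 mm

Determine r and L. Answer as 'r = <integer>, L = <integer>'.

constraint per measurement: (x − r cos θ)² + (r sin θ − e)² = L²
subtracting the θ₁ and θ₂ equations cancels the r² and L² terms:
r = (x₁² − x₂²) / (2[(x₁cos θ₁ + e sin θ₁) − (x₂cos θ₂ + e sin θ₂)]) = 15.0002 → r = 15
L² = (x₁ − r cos θ₁)² + (r sin θ₁ − e)² = 24649.0118 → L = 157.0000 → L = 157
check at θ₃=341°: x = 169.3555 (printed 169.3555) ✓

r = 15, L = 157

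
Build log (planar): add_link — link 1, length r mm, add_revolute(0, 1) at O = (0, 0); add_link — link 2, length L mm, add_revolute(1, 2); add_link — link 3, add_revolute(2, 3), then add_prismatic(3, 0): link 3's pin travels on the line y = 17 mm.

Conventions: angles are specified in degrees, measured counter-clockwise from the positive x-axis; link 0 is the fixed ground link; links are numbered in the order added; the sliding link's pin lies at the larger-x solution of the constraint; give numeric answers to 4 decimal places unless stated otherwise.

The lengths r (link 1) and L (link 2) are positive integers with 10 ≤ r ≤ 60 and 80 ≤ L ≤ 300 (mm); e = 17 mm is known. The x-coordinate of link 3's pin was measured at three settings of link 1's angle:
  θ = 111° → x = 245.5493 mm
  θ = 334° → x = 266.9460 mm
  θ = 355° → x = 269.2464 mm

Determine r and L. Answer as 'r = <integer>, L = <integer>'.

constraint per measurement: (x − r cos θ)² + (r sin θ − e)² = L²
subtracting the θ₁ and θ₂ equations cancels the r² and L² terms:
r = (x₁² − x₂²) / (2[(x₁cos θ₁ + e sin θ₁) − (x₂cos θ₂ + e sin θ₂)]) = 18.0000 → r = 18
L² = (x₁ − r cos θ₁)² + (r sin θ₁ − e)² = 63503.9995 → L = 252.0000 → L = 252
check at θ₃=355°: x = 269.2464 (printed 269.2464) ✓

r = 18, L = 252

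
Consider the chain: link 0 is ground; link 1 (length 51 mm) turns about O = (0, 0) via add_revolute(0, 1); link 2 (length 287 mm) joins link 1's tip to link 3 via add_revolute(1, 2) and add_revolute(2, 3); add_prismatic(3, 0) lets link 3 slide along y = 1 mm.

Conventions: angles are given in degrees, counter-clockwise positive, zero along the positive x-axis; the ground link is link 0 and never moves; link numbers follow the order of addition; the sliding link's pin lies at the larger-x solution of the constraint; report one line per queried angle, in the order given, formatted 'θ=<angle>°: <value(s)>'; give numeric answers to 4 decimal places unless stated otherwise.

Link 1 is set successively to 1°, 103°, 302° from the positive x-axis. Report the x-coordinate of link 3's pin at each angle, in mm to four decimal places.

geometry: r = 51 mm, L = 287 mm, e = 1 mm
θ=1°: crank pin P = (r cos θ, r sin θ) = (50.992232, 0.890073)
θ=1°: h = r sin θ − e = 0.890073 − 1 = -0.109927
θ=1°: x = r cos θ + √(L² − h²) = 50.992232 + 286.999979 = 337.992211
θ=103°: crank pin P = (r cos θ, r sin θ) = (-11.472504, 49.692873)
θ=103°: h = r sin θ − e = 49.692873 − 1 = 48.692873
θ=103°: x = r cos θ + √(L² − h²) = -11.472504 + 282.839184 = 271.366680
θ=302°: crank pin P = (r cos θ, r sin θ) = (27.025882, -43.250453)
θ=302°: h = r sin θ − e = -43.250453 − 1 = -44.250453
θ=302°: x = r cos θ + √(L² − h²) = 27.025882 + 283.568153 = 310.594036

θ=1°: 337.9922
θ=103°: 271.3667
θ=302°: 310.5940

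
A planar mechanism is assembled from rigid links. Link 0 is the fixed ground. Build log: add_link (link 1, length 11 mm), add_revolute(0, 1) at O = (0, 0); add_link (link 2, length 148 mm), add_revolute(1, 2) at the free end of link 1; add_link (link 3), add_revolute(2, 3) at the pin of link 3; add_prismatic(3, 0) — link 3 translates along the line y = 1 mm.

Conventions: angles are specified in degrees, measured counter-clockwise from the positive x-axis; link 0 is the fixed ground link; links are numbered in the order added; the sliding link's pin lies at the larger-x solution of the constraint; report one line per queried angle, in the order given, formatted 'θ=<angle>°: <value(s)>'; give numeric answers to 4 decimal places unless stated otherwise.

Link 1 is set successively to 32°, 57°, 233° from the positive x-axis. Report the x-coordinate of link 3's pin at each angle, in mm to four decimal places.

geometry: r = 11 mm, L = 148 mm, e = 1 mm
θ=32°: crank pin P = (r cos θ, r sin θ) = (9.328529, 5.829112)
θ=32°: h = r sin θ − e = 5.829112 − 1 = 4.829112
θ=32°: x = r cos θ + √(L² − h²) = 9.328529 + 147.921194 = 157.249723
θ=57°: crank pin P = (r cos θ, r sin θ) = (5.991029, 9.225376)
θ=57°: h = r sin θ − e = 9.225376 − 1 = 8.225376
θ=57°: x = r cos θ + √(L² − h²) = 5.991029 + 147.771253 = 153.762282
θ=233°: crank pin P = (r cos θ, r sin θ) = (-6.619965, -8.784991)
θ=233°: h = r sin θ − e = -8.784991 − 1 = -9.784991
θ=233°: x = r cos θ + √(L² − h²) = -6.619965 + 147.676179 = 141.056214

θ=32°: 157.2497
θ=57°: 153.7623
θ=233°: 141.0562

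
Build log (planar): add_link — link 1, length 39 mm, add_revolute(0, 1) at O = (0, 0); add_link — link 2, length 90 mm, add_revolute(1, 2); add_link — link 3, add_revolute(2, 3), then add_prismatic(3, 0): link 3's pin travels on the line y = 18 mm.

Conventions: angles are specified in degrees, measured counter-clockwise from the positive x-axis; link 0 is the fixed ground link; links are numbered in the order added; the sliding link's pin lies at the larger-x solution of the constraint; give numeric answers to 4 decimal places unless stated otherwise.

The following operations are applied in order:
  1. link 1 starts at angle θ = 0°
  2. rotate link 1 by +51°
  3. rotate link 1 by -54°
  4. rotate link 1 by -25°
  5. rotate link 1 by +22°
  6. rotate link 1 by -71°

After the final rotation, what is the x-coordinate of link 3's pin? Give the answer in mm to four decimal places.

geometry: r = 39 mm, L = 90 mm, e = 18 mm; θ starts at 0°
rotate link 1 by +51°: θ ← 0° +51° = 51°
rotate link 1 by -54°: θ ← 51° -54° = -3°
rotate link 1 by -25°: θ ← -3° -25° = -28°
rotate link 1 by +22°: θ ← -28° +22° = -6°
rotate link 1 by -71°: θ ← -6° -71° = -77°
crank pin P = (r cos θ, r sin θ) = (8.773091, -38.000433)
h = r sin θ − e = -38.000433 − 18 = -56.000433
x = r cos θ + √(L² − h²) = 8.773091 + 70.455316 = 79.228407

79.2284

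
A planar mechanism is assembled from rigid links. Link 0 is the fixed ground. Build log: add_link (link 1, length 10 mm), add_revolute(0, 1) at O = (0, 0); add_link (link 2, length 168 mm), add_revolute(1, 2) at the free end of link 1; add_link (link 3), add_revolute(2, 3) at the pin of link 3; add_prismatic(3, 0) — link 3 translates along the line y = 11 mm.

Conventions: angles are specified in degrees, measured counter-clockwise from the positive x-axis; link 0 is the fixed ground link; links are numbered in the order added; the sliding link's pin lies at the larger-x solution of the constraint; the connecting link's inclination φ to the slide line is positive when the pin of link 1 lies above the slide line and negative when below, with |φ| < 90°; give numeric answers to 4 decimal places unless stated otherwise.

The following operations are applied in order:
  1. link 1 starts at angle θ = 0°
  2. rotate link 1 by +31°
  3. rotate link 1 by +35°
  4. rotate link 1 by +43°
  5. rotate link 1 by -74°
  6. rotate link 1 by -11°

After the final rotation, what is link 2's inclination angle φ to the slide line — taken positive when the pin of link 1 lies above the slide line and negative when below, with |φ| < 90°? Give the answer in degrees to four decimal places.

geometry: r = 10 mm, L = 168 mm, e = 11 mm; θ starts at 0°
rotate link 1 by +31°: θ ← 0° +31° = 31°
rotate link 1 by +35°: θ ← 31° +35° = 66°
rotate link 1 by +43°: θ ← 66° +43° = 109°
rotate link 1 by -74°: θ ← 109° -74° = 35°
rotate link 1 by -11°: θ ← 35° -11° = 24°
h = r sin θ − e = 4.067366 − 11 = -6.932634
sin φ = h / L = -6.932634 / 168 = -0.04126568
φ = arcsin(-0.04126568) = -2.365021°

-2.3650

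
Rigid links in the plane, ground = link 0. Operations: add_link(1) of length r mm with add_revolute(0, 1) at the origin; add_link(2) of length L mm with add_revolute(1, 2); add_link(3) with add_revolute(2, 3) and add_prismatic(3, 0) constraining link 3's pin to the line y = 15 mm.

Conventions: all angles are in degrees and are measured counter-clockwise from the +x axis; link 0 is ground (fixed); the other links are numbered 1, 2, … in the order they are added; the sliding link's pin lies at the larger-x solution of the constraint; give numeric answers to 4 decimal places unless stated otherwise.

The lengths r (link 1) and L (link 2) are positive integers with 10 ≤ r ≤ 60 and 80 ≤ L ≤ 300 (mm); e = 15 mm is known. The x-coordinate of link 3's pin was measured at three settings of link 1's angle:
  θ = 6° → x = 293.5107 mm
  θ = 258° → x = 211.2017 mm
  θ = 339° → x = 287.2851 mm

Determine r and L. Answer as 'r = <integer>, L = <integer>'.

constraint per measurement: (x − r cos θ)² + (r sin θ − e)² = L²
subtracting the θ₁ and θ₂ equations cancels the r² and L² terms:
r = (x₁² − x₂²) / (2[(x₁cos θ₁ + e sin θ₁) − (x₂cos θ₂ + e sin θ₂)]) = 59.0000 → r = 59
L² = (x₁ − r cos θ₁)² + (r sin θ₁ − e)² = 55224.9831 → L = 235.0000 → L = 235
check at θ₃=339°: x = 287.2851 (printed 287.2851) ✓

r = 59, L = 235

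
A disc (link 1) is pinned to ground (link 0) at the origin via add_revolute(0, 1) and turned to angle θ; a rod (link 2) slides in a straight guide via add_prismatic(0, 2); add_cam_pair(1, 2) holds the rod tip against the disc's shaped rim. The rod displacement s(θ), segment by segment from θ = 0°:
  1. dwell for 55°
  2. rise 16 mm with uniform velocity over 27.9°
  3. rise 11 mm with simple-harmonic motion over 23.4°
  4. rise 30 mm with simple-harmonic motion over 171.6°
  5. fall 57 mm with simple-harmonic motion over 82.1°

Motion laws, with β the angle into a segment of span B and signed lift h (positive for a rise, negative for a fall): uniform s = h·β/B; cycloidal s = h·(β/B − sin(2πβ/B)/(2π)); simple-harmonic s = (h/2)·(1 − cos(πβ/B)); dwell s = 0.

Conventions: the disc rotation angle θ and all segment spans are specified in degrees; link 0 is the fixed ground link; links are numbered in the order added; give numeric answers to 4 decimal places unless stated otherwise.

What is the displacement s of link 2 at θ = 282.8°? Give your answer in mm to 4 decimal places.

segment 1 (0° to 55°, dwell): s unchanged at 0.0000
segment 2 (55° to 82.9°, uniform, h = 16) is passed completely: s = 0.0000 + (16) = 16.0000
segment 3 (82.9° to 106.3°, simple-harmonic, h = 11) is passed completely: s = 16.0000 + (11) = 27.0000
segment 4 (106.3° to 277.9°, simple-harmonic, h = 30) is passed completely: s = 27.0000 + (30) = 57.0000
θ = 282.8° falls in segment 5 (277.9° to 360°, simple-harmonic, h = -57): β = 282.8 − 277.9 = 4.9°, B = 82.1°; Δs = -57/2·(1 − cos(π·0.0597)) = -0.4995; s = 57.0000 − 0.4995 = 56.5005

56.5005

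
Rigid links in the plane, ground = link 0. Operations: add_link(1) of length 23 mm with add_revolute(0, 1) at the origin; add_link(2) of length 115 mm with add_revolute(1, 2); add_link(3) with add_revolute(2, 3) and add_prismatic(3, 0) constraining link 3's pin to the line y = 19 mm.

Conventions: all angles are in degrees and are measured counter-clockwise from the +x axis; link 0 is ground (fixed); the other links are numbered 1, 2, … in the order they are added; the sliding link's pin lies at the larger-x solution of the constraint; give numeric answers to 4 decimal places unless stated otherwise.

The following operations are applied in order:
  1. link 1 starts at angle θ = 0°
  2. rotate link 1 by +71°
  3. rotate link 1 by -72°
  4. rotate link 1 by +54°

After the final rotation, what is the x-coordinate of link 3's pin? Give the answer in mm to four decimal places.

geometry: r = 23 mm, L = 115 mm, e = 19 mm; θ starts at 0°
rotate link 1 by +71°: θ ← 0° +71° = 71°
rotate link 1 by -72°: θ ← 71° -72° = -1°
rotate link 1 by +54°: θ ← -1° +54° = 53°
crank pin P = (r cos θ, r sin θ) = (13.841746, 18.368617)
h = r sin θ − e = 18.368617 − 19 = -0.631383
x = r cos θ + √(L² − h²) = 13.841746 + 114.998267 = 128.840012

128.8400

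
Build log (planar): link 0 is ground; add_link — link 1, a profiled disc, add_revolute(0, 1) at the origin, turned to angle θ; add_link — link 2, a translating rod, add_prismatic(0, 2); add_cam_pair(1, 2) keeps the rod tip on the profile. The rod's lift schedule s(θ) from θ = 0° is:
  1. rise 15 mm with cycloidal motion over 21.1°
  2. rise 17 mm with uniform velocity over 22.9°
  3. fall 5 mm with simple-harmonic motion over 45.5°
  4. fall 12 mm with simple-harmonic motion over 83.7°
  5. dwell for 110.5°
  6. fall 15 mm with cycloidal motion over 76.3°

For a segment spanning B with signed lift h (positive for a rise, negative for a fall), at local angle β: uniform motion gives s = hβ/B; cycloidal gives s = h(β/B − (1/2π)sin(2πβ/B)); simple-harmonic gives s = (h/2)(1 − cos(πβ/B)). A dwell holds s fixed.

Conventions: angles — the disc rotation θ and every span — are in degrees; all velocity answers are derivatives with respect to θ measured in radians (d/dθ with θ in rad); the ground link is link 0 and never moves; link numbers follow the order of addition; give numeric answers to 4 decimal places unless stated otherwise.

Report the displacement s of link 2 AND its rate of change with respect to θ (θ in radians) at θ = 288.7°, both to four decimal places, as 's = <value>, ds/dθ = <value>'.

seg 1 [0°–21.1°] cycloidal, h=15: full span → s += 15 → s = 15.0000
seg 2 [21.1°–44°] uniform, h=17: full span → s += 17 → s = 32.0000
seg 3 [44°–89.5°] simple-harmonic, h=-5: full span → s += -5 → s = 27.0000
seg 4 [89.5°–173.2°] simple-harmonic, h=-12: full span → s += -12 → s = 15.0000
seg 5 [173.2°–283.7°] dwell: s stays 15.0000
seg 6 [283.7°–360°] cycloidal, h=-15: θ=288.7° here. β=5, B=76.3. -15·(0.0655 − sin(2π·0.0655)/(2π)) = -0.0275 → s = 14.9725
velocity in seg [283.7°–360°] (cycloidal), θ in radians: β = 5° = 0.0873 rad, B = 76.3° = 1.3317 rad; ds/dθ = (h/B)(1 − cos(2πβ/B)) = ((-15)/1.3317)(1 − cos(2π·0.0655)) = -0.941382 mm/rad

s = 14.9725, ds/dθ = -0.9414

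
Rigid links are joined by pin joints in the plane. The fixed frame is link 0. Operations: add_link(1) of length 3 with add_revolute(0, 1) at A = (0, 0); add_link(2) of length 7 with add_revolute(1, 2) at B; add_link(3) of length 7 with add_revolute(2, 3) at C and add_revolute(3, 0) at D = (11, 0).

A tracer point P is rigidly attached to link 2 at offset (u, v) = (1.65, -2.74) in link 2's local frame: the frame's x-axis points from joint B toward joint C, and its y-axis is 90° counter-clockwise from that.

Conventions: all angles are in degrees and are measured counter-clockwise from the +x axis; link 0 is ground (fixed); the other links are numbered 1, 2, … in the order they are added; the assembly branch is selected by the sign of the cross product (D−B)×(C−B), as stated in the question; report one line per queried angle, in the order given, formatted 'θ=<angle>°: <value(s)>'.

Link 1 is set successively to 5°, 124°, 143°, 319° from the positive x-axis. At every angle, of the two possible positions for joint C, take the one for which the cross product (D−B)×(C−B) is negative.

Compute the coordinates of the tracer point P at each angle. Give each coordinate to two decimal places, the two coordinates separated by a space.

A=(0,0), D=(11.00,0)
θ=5°: B = A + 3.00·(cos5°, sin5°) = (2.9886, 0.2615)
θ=5°: |BD| = 8.0157
θ=5°: circle(B,7.00) ∩ circle(D,7.00): a=4.0078, h=5.7391
θ=5°:   candidates: C₊=(7.1815,5.8668) cross=46.003; C₋=(6.8071,-5.6053) cross=-46.003
θ=5°:   branch - wants cross < 0 → take C=(6.8071,-5.6053) (cross=-46.003)
θ=5°: ex = (C−B)/|BC| = (0.5455,-0.8381); ey = (0.8381,0.5455)
θ=5°: P = B + 1.65·ex + -2.74·ey = (1.5922,-2.6161)
θ=124°: B = A + 3.00·(cos124°, sin124°) = (-1.6776, 2.4871)
θ=124°: |BD| = 12.9192
θ=124°: circle(B,7.00) ∩ circle(D,7.00): a=6.4596, h=2.6969
θ=124°:   candidates: C₊=(5.1804,3.8900) cross=34.842; C₋=(4.1420,-1.4029) cross=-34.842
θ=124°:   branch - wants cross < 0 → take C=(4.1420,-1.4029) (cross=-34.842)
θ=124°: ex = (C−B)/|BC| = (0.8314,-0.5557); ey = (0.5557,0.8314)
θ=124°: P = B + 1.65·ex + -2.74·ey = (-1.8285,-0.7078)
θ=143°: B = A + 3.00·(cos143°, sin143°) = (-2.3959, 1.8054)
θ=143°: |BD| = 13.5170
θ=143°: circle(B,7.00) ∩ circle(D,7.00): a=6.7585, h=1.8228
θ=143°:   candidates: C₊=(4.5455,2.7092) cross=24.639; C₋=(4.0586,-0.9037) cross=-24.639
θ=143°:   branch - wants cross < 0 → take C=(4.0586,-0.9037) (cross=-24.639)
θ=143°: ex = (C−B)/|BC| = (0.9221,-0.3870); ey = (0.3870,0.9221)
θ=143°: P = B + 1.65·ex + -2.74·ey = (-1.9349,-1.3596)
θ=319°: B = A + 3.00·(cos319°, sin319°) = (2.2641, -1.9682)
θ=319°: |BD| = 8.9548
θ=319°: circle(B,7.00) ∩ circle(D,7.00): a=4.4774, h=5.3808
θ=319°:   candidates: C₊=(5.4494,4.2651) cross=48.184; C₋=(7.8147,-6.2333) cross=-48.184
θ=319°:   branch - wants cross < 0 → take C=(7.8147,-6.2333) (cross=-48.184)
θ=319°: ex = (C−B)/|BC| = (0.7929,-0.6093); ey = (0.6093,0.7929)
θ=319°: P = B + 1.65·ex + -2.74·ey = (1.9030,-5.1462)

θ=5°: 1.59 -2.62
θ=124°: -1.83 -0.71
θ=143°: -1.93 -1.36
θ=319°: 1.90 -5.15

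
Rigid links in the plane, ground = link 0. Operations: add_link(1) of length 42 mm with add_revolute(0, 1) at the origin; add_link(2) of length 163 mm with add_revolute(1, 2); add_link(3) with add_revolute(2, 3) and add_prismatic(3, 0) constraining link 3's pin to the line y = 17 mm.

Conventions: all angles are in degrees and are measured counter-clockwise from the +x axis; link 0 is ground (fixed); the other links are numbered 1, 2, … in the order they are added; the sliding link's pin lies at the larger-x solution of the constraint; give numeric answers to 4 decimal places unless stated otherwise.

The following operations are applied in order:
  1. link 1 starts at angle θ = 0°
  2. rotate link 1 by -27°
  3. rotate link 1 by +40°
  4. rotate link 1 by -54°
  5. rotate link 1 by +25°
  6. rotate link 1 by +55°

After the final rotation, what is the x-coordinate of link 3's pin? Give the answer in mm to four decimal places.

geometry: r = 42 mm, L = 163 mm, e = 17 mm; θ starts at 0°
rotate link 1 by -27°: θ ← 0° -27° = -27°
rotate link 1 by +40°: θ ← -27° +40° = 13°
rotate link 1 by -54°: θ ← 13° -54° = -41°
rotate link 1 by +25°: θ ← -41° +25° = -16°
rotate link 1 by +55°: θ ← -16° +55° = 39°
crank pin P = (r cos θ, r sin θ) = (32.640130, 26.431456)
h = r sin θ − e = 26.431456 − 17 = 9.431456
x = r cos θ + √(L² − h²) = 32.640130 + 162.726911 = 195.367042

195.3670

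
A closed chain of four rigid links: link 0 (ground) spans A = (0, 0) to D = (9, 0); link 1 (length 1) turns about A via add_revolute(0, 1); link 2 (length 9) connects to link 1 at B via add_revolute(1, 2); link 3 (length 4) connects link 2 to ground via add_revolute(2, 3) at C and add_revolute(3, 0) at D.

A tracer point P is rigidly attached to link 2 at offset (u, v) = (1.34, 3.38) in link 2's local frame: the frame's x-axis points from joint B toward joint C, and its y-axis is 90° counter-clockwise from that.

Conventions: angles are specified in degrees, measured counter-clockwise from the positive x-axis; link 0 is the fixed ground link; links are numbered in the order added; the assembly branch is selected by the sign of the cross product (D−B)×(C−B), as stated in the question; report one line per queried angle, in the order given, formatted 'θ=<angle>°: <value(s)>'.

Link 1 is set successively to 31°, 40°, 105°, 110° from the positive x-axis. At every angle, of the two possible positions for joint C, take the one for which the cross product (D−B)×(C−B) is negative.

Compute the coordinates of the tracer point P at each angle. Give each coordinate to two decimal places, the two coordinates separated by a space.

A=(0,0), D=(9.00,0)
θ=31°: B = A + 1.00·(cos31°, sin31°) = (0.8572, 0.5150)
θ=31°: |BD| = 8.1591
θ=31°: circle(B,9.00) ∩ circle(D,4.00): a=8.0628, h=3.9988
θ=31°:   candidates: C₊=(9.1563,3.9969) cross=32.627; C₋=(8.6515,-3.9848) cross=-32.627
θ=31°:   branch - wants cross < 0 → take C=(8.6515,-3.9848) (cross=-32.627)
θ=31°: ex = (C−B)/|BC| = (0.8660,-0.5000); ey = (0.5000,0.8660)
θ=31°: P = B + 1.34·ex + 3.38·ey = (3.7076,2.7723)
θ=40°: B = A + 1.00·(cos40°, sin40°) = (0.7660, 0.6428)
θ=40°: |BD| = 8.2590
θ=40°: circle(B,9.00) ∩ circle(D,4.00): a=8.0646, h=3.9953
θ=40°:   candidates: C₊=(9.1171,3.9983) cross=32.997; C₋=(8.4952,-3.9680) cross=-32.997
θ=40°:   branch - wants cross < 0 → take C=(8.4952,-3.9680) (cross=-32.997)
θ=40°: ex = (C−B)/|BC| = (0.8588,-0.5123); ey = (0.5123,0.8588)
θ=40°: P = B + 1.34·ex + 3.38·ey = (3.6485,2.8590)
θ=105°: B = A + 1.00·(cos105°, sin105°) = (-0.2588, 0.9659)
θ=105°: |BD| = 9.3091
θ=105°: circle(B,9.00) ∩ circle(D,4.00): a=8.1458, h=3.8271
θ=105°:   candidates: C₊=(8.2401,3.9272) cross=35.627; C₋=(7.4459,-3.6857) cross=-35.627
θ=105°:   branch - wants cross < 0 → take C=(7.4459,-3.6857) (cross=-35.627)
θ=105°: ex = (C−B)/|BC| = (0.8561,-0.5169); ey = (0.5169,0.8561)
θ=105°: P = B + 1.34·ex + 3.38·ey = (2.6353,3.1669)
θ=110°: B = A + 1.00·(cos110°, sin110°) = (-0.3420, 0.9397)
θ=110°: |BD| = 9.3892
θ=110°: circle(B,9.00) ∩ circle(D,4.00): a=8.1560, h=3.8052
θ=110°:   candidates: C₊=(8.1539,3.9095) cross=35.727; C₋=(7.3922,-3.6627) cross=-35.727
θ=110°:   branch - wants cross < 0 → take C=(7.3922,-3.6627) (cross=-35.727)
θ=110°: ex = (C−B)/|BC| = (0.8594,-0.5114); ey = (0.5114,0.8594)
θ=110°: P = B + 1.34·ex + 3.38·ey = (2.5380,3.1591)

θ=31°: 3.71 2.77
θ=40°: 3.65 2.86
θ=105°: 2.64 3.17
θ=110°: 2.54 3.16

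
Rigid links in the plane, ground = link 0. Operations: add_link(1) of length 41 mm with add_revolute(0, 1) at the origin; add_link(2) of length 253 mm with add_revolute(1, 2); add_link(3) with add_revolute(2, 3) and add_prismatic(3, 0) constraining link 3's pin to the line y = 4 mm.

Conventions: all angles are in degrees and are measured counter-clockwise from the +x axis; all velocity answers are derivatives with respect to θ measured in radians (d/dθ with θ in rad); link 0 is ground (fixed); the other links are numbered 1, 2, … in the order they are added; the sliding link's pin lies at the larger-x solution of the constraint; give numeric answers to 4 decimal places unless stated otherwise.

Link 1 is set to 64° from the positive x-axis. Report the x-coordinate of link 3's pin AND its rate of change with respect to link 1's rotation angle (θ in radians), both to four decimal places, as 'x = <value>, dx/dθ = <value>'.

geometry: r = 41 mm, L = 253 mm, e = 4 mm
crank pin P = (r cos θ, r sin θ) = (17.973217, 36.850556)
h = r sin θ − e = 36.850556 − 4 = 32.850556
x = r cos θ + √(L² − h²) = 17.973217 + 250.858209 = 268.831426
dx/dθ = −r sin θ − h·r cos θ/√(L² − h²) (θ in radians; h = 32.850556) = -39.204197

x = 268.8314, dx/dθ = -39.2042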